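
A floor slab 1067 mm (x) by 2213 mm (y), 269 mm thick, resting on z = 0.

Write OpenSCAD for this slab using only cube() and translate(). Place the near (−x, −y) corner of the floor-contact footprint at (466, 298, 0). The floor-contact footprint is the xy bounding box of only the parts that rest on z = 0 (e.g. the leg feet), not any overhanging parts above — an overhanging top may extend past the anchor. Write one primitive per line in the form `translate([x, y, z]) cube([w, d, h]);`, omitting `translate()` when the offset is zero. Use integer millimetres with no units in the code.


translate([466, 298, 0]) cube([1067, 2213, 269]);


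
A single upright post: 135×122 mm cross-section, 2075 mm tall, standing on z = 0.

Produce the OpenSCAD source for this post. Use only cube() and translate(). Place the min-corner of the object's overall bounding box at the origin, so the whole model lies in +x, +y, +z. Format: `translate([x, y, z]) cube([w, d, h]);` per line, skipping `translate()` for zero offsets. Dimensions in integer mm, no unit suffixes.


cube([135, 122, 2075]);


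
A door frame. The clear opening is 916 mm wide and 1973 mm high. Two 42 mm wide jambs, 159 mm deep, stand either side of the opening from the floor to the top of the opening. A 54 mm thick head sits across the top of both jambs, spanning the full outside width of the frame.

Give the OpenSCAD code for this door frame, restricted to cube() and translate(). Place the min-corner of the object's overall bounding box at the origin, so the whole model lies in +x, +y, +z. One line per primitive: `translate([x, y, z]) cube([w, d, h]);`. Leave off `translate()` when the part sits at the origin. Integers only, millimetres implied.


cube([42, 159, 1973]);
translate([958, 0, 0]) cube([42, 159, 1973]);
translate([0, 0, 1973]) cube([1000, 159, 54]);


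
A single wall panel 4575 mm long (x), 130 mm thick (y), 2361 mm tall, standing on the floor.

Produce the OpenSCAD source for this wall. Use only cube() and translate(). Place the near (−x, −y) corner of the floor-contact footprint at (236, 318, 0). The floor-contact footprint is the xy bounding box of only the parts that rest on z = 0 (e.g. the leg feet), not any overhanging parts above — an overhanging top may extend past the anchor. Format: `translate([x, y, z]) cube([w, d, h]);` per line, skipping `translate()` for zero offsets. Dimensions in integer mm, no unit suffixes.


translate([236, 318, 0]) cube([4575, 130, 2361]);


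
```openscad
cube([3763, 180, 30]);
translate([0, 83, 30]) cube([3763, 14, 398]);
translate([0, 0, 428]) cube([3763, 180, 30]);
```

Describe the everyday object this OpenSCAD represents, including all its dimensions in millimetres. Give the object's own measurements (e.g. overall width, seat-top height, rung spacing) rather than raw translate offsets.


An I-beam lying along x, 3763 mm long. Overall section height 458 mm. Two flanges 180 mm wide (y) and 30 mm thick, one on the floor and one at the top; a web 14 mm thick runs between them, centred on the flange width.


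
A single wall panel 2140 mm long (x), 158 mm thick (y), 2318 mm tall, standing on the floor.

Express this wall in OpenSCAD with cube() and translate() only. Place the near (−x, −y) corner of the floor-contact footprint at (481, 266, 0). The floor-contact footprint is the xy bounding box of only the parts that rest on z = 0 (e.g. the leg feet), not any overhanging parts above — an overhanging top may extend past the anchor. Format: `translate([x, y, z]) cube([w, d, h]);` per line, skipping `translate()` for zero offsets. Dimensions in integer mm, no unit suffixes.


translate([481, 266, 0]) cube([2140, 158, 2318]);


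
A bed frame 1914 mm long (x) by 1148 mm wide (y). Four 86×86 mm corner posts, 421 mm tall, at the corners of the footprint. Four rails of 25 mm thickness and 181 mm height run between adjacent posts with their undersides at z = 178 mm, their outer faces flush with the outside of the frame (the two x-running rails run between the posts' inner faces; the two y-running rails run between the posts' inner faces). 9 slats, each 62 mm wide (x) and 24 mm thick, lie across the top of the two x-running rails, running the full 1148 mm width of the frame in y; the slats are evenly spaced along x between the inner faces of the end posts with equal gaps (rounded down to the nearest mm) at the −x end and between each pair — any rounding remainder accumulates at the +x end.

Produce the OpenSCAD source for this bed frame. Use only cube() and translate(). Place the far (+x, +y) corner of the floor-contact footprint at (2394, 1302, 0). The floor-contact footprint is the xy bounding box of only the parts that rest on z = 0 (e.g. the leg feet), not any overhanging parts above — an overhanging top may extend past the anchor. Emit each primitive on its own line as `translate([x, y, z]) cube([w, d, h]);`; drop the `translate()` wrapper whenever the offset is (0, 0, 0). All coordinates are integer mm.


translate([480, 154, 0]) cube([86, 86, 421]);
translate([480, 1216, 0]) cube([86, 86, 421]);
translate([2308, 154, 0]) cube([86, 86, 421]);
translate([2308, 1216, 0]) cube([86, 86, 421]);
translate([566, 154, 178]) cube([1742, 25, 181]);
translate([566, 1277, 178]) cube([1742, 25, 181]);
translate([480, 240, 178]) cube([25, 976, 181]);
translate([2369, 240, 178]) cube([25, 976, 181]);
translate([684, 154, 359]) cube([62, 1148, 24]);
translate([864, 154, 359]) cube([62, 1148, 24]);
translate([1044, 154, 359]) cube([62, 1148, 24]);
translate([1224, 154, 359]) cube([62, 1148, 24]);
translate([1404, 154, 359]) cube([62, 1148, 24]);
translate([1584, 154, 359]) cube([62, 1148, 24]);
translate([1764, 154, 359]) cube([62, 1148, 24]);
translate([1944, 154, 359]) cube([62, 1148, 24]);
translate([2124, 154, 359]) cube([62, 1148, 24]);


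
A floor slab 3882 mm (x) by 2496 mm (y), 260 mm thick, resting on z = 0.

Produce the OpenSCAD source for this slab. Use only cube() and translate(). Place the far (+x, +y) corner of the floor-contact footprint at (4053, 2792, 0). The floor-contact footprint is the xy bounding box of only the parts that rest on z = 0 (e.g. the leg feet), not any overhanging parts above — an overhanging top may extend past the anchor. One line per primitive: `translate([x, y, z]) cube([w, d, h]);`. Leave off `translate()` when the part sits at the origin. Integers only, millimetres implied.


translate([171, 296, 0]) cube([3882, 2496, 260]);


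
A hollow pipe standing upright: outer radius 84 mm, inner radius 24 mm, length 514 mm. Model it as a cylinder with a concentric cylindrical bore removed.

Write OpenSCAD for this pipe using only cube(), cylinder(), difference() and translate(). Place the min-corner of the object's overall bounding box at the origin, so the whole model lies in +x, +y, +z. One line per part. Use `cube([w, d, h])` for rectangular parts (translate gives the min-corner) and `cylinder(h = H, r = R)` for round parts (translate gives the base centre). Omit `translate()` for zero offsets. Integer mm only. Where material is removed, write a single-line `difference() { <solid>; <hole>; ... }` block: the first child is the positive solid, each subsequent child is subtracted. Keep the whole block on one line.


difference() { translate([84, 84, 0]) cylinder(h = 514, r = 84); translate([84, 84, 0]) cylinder(h = 514, r = 24); }


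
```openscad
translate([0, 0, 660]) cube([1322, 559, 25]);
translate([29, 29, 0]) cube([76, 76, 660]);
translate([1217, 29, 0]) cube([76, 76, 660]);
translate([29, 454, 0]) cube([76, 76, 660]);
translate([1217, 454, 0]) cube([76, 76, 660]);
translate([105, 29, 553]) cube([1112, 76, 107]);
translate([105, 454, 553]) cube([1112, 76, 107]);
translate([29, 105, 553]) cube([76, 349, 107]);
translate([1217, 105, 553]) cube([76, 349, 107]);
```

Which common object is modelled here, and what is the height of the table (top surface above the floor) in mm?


A table. The table height is 685 mm.

A 1322×559×25 slab sits at z = 660 on four 76 mm square posts — a table. The top surface is at 660 + 25 = 685 mm.


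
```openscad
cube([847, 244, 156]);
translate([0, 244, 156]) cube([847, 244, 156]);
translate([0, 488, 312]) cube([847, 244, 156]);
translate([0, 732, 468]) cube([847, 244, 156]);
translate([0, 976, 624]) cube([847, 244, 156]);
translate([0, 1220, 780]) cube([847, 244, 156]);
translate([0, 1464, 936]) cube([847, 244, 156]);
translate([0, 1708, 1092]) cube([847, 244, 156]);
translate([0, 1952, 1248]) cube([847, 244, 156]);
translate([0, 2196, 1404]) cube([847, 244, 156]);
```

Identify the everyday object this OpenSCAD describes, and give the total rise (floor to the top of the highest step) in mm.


A staircase. The total rise is 1560 mm.

10 identical blocks, each offset up and back from the previous — a staircase. Each step is 156 mm tall and there are 10 of them, so the total rise is 10 × 156 = 1560 mm.


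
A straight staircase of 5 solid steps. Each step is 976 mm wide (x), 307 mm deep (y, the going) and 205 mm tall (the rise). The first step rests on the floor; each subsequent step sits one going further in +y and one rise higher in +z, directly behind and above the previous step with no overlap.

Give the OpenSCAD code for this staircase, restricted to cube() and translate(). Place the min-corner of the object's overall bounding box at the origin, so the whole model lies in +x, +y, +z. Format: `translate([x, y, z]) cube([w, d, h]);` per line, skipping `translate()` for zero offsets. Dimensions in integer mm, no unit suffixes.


cube([976, 307, 205]);
translate([0, 307, 205]) cube([976, 307, 205]);
translate([0, 614, 410]) cube([976, 307, 205]);
translate([0, 921, 615]) cube([976, 307, 205]);
translate([0, 1228, 820]) cube([976, 307, 205]);


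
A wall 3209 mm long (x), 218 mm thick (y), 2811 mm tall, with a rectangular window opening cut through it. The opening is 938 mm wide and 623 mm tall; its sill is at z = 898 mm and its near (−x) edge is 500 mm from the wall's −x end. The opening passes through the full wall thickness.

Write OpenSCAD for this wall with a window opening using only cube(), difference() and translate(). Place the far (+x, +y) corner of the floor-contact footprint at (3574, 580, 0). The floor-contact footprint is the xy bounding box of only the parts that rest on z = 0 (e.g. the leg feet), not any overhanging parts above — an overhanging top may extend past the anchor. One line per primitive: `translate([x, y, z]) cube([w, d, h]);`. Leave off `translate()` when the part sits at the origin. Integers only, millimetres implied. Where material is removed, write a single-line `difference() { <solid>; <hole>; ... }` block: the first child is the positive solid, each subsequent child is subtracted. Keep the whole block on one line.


difference() { translate([365, 362, 0]) cube([3209, 218, 2811]); translate([865, 362, 898]) cube([938, 218, 623]); }


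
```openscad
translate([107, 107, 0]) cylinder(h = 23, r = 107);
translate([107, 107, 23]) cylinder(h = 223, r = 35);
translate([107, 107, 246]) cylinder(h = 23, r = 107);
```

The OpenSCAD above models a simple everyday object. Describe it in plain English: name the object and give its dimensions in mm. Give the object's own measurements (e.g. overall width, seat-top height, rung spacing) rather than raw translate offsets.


A spool: two coaxial disc flanges of radius 107 mm and thickness 23 mm, joined by a core cylinder of radius 35 mm and height 223 mm. The lower flange rests on z = 0 and the three cylinders share a vertical axis.


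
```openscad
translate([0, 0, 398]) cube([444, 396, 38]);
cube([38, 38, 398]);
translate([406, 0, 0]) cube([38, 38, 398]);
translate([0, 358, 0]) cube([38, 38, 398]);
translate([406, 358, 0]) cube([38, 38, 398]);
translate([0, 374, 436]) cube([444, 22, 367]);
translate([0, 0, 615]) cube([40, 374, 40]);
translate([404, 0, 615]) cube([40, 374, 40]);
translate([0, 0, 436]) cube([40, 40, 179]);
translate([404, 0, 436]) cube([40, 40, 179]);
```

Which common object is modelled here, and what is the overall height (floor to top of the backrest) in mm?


A chair. The overall height is 803 mm.

A slab on four corner posts with a tall panel at the back — a chair. The seat slab sits at z = 398 with thickness 38, and the 367 mm backrest starts at the seat top, so the overall height is 398 + 38 + 367 = 803 mm.


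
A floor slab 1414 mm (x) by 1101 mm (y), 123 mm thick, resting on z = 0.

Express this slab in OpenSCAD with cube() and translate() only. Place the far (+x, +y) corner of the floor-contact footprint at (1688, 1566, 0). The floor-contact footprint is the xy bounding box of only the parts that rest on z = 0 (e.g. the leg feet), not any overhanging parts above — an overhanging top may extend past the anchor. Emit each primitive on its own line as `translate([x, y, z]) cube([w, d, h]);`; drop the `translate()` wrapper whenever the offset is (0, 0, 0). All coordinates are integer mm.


translate([274, 465, 0]) cube([1414, 1101, 123]);


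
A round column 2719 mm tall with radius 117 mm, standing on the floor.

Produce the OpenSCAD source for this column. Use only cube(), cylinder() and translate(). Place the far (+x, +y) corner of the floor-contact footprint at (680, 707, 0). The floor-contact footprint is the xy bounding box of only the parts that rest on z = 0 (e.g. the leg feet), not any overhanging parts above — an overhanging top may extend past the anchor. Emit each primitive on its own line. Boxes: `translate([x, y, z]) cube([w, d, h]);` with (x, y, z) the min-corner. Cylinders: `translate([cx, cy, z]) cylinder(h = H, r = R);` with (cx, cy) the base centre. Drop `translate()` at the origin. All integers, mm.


translate([563, 590, 0]) cylinder(h = 2719, r = 117);


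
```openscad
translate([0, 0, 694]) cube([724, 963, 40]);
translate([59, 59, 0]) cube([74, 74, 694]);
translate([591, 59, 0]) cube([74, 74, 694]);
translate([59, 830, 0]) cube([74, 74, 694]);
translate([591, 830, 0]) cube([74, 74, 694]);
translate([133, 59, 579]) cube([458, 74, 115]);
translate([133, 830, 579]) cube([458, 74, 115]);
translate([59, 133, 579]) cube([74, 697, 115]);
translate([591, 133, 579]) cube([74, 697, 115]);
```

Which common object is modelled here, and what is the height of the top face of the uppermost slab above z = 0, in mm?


A table. The table height is 734 mm.

A 724×963×40 slab sits at z = 694 on four 74 mm square posts — a table. The top surface is at 694 + 40 = 734 mm.


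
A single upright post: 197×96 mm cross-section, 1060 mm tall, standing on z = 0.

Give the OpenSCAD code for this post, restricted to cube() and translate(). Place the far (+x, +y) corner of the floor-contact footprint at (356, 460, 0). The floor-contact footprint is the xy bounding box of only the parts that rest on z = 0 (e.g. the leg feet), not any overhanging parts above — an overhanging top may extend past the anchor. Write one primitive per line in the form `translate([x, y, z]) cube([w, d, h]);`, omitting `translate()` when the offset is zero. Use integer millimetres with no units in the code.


translate([159, 364, 0]) cube([197, 96, 1060]);


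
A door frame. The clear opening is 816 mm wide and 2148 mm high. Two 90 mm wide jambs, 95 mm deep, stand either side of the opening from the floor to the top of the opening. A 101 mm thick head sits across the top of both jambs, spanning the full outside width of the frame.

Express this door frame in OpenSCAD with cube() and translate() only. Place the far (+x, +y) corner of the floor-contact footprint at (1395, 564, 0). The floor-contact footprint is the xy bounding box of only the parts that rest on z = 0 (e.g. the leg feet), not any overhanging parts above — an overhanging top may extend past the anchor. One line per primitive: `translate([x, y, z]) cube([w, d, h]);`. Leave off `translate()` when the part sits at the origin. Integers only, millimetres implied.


translate([399, 469, 0]) cube([90, 95, 2148]);
translate([1305, 469, 0]) cube([90, 95, 2148]);
translate([399, 469, 2148]) cube([996, 95, 101]);


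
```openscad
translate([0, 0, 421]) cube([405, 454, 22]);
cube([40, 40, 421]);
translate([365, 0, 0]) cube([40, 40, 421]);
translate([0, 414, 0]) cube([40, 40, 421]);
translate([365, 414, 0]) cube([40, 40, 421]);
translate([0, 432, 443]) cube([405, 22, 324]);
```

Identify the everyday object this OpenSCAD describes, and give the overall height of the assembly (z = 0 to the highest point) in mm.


A chair. The overall height is 767 mm.

A slab on four corner posts with a tall panel at the back — a chair. The seat slab sits at z = 421 with thickness 22, and the 324 mm backrest starts at the seat top, so the overall height is 421 + 22 + 324 = 767 mm.


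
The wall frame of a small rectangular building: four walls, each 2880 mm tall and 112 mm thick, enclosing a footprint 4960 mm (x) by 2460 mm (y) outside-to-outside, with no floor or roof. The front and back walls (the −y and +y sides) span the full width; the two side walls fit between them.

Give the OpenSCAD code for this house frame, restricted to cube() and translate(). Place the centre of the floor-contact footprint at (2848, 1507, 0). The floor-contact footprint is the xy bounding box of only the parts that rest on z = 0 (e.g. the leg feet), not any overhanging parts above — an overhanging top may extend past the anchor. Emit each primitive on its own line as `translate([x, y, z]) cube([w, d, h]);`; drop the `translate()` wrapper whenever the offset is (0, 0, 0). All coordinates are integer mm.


translate([368, 277, 0]) cube([4960, 112, 2880]);
translate([368, 2625, 0]) cube([4960, 112, 2880]);
translate([368, 389, 0]) cube([112, 2236, 2880]);
translate([5216, 389, 0]) cube([112, 2236, 2880]);


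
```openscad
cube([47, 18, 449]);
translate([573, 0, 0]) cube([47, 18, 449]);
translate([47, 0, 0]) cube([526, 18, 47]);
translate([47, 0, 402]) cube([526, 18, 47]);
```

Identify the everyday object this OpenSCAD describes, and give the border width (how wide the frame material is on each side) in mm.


A picture frame. The border width is 47 mm.

Four thin pieces enclosing a rectangular opening — a picture frame. The two full-height stiles are 449 mm tall; the top rail sits at z = 402 and is 47 mm tall, so the border above the opening is 449 − 402 = 47 mm, matching the stile x-width.


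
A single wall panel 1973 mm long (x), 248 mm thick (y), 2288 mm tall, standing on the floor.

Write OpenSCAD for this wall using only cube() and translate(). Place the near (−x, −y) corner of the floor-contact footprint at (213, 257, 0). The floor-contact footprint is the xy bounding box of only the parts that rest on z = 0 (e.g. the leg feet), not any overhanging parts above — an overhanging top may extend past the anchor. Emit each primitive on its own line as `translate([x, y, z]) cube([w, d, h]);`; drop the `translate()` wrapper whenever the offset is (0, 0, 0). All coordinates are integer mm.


translate([213, 257, 0]) cube([1973, 248, 2288]);


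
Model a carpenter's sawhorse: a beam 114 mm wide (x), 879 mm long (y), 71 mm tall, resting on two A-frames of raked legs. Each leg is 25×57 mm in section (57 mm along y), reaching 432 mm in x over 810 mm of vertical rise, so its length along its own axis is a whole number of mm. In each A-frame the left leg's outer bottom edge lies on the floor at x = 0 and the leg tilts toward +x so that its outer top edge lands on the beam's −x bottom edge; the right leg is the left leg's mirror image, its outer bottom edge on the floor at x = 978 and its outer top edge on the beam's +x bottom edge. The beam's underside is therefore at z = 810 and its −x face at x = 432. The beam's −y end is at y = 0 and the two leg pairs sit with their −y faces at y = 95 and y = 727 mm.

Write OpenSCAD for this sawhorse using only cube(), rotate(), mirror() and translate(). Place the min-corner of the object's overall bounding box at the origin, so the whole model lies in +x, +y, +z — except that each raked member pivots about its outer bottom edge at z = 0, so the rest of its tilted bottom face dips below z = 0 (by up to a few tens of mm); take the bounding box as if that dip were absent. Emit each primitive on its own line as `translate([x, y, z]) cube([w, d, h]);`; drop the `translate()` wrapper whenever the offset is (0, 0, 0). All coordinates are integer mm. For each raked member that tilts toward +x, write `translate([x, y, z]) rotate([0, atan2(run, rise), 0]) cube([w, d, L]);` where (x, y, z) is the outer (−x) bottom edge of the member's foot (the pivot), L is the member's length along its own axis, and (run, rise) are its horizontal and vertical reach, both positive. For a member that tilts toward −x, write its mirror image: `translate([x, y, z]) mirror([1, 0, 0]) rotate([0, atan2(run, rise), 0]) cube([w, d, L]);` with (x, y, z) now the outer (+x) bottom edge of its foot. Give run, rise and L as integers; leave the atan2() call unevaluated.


translate([432, 0, 810]) cube([114, 879, 71]);
translate([0, 95, 0]) rotate([0, atan2(432, 810), 0]) cube([25, 57, 918]);
translate([978, 95, 0]) mirror([1, 0, 0]) rotate([0, atan2(432, 810), 0]) cube([25, 57, 918]);
translate([0, 727, 0]) rotate([0, atan2(432, 810), 0]) cube([25, 57, 918]);
translate([978, 727, 0]) mirror([1, 0, 0]) rotate([0, atan2(432, 810), 0]) cube([25, 57, 918]);


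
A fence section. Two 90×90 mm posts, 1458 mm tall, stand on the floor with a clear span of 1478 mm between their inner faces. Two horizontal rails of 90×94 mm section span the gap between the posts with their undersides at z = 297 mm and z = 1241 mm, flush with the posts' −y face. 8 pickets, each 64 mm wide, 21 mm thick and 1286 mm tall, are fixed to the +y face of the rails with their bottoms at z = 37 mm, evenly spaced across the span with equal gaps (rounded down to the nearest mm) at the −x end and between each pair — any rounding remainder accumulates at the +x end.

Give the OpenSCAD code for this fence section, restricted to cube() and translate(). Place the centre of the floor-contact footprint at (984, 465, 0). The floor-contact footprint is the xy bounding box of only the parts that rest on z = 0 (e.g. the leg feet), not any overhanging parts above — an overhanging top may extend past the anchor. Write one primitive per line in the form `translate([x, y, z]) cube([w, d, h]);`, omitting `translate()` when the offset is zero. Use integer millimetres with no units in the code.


translate([155, 420, 0]) cube([90, 90, 1458]);
translate([1723, 420, 0]) cube([90, 90, 1458]);
translate([245, 420, 297]) cube([1478, 90, 94]);
translate([245, 420, 1241]) cube([1478, 90, 94]);
translate([352, 510, 37]) cube([64, 21, 1286]);
translate([523, 510, 37]) cube([64, 21, 1286]);
translate([694, 510, 37]) cube([64, 21, 1286]);
translate([865, 510, 37]) cube([64, 21, 1286]);
translate([1036, 510, 37]) cube([64, 21, 1286]);
translate([1207, 510, 37]) cube([64, 21, 1286]);
translate([1378, 510, 37]) cube([64, 21, 1286]);
translate([1549, 510, 37]) cube([64, 21, 1286]);


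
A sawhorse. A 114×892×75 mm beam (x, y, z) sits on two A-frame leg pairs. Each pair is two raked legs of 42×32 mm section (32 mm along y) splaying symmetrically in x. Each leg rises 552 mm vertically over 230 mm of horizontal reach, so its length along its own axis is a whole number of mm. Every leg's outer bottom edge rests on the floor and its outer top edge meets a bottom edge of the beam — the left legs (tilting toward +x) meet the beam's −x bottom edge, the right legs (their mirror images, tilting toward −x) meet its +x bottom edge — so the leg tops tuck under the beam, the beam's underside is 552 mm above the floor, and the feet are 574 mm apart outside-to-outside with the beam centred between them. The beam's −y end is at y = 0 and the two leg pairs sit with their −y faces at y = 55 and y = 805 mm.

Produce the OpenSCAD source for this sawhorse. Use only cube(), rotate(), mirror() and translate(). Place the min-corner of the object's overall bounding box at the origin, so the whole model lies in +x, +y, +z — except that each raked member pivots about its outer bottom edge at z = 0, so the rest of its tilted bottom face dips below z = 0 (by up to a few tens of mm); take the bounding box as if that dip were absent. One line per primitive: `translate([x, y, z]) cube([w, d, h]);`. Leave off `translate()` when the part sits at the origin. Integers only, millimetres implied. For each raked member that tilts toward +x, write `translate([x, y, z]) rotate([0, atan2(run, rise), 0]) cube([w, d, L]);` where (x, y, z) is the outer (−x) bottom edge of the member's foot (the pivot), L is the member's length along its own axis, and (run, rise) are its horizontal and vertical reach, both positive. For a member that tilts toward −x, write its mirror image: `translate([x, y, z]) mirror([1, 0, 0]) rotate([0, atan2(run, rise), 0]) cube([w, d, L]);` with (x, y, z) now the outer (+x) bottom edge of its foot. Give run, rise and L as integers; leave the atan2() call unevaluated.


translate([230, 0, 552]) cube([114, 892, 75]);
translate([0, 55, 0]) rotate([0, atan2(230, 552), 0]) cube([42, 32, 598]);
translate([574, 55, 0]) mirror([1, 0, 0]) rotate([0, atan2(230, 552), 0]) cube([42, 32, 598]);
translate([0, 805, 0]) rotate([0, atan2(230, 552), 0]) cube([42, 32, 598]);
translate([574, 805, 0]) mirror([1, 0, 0]) rotate([0, atan2(230, 552), 0]) cube([42, 32, 598]);


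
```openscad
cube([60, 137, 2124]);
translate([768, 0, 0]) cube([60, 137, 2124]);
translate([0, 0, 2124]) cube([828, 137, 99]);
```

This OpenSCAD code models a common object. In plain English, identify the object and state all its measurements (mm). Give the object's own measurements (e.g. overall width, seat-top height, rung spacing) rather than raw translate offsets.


A door frame. The clear opening is 708 mm wide and 2124 mm high. Two 60 mm wide jambs, 137 mm deep, stand either side of the opening from the floor to the top of the opening. A 99 mm thick head sits across the top of both jambs, spanning the full outside width of the frame.


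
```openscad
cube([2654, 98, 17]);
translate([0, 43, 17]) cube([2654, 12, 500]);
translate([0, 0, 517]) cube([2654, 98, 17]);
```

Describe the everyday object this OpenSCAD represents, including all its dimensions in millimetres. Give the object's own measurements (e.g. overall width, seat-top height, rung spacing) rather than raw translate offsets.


An I-beam lying along x, 2654 mm long. Overall section height 534 mm. Two flanges 98 mm wide (y) and 17 mm thick, one on the floor and one at the top; a web 12 mm thick runs between them, centred on the flange width.


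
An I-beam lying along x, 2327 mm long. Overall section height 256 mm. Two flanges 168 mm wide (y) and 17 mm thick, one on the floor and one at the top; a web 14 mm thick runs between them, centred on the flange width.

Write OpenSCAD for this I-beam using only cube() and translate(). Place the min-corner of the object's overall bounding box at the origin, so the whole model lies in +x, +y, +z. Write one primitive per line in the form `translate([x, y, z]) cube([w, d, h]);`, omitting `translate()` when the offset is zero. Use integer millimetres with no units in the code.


cube([2327, 168, 17]);
translate([0, 77, 17]) cube([2327, 14, 222]);
translate([0, 0, 239]) cube([2327, 168, 17]);


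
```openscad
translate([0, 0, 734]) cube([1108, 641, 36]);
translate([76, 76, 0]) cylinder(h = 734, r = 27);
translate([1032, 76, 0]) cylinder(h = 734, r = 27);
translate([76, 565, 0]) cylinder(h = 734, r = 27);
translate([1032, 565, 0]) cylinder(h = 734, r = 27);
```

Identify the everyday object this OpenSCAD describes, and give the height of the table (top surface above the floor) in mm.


A table. The table height is 770 mm.

A 1108×641×36 slab sits at z = 734 on four Ø54 mm round legs — a table. The top surface is at 734 + 36 = 770 mm.


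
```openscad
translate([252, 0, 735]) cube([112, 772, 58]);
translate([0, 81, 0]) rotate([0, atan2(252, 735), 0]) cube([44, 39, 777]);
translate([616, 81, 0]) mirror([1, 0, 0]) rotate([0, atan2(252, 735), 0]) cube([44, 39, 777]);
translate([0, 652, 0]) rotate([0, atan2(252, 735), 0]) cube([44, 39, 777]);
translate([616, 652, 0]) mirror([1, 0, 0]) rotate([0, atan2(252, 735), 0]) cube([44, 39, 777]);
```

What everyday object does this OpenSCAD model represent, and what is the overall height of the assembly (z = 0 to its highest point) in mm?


A sawhorse. The overall height is 793 mm.

A beam across two mirrored pairs of raked legs — a sawhorse. The beam's underside is at z = 735 (matching the legs' vertical rise in atan2(252, 735)) and the beam is 58 mm tall, so its top is at 735 + 58 = 793 mm. The raked legs top out at the beam's underside, so that is the highest point.


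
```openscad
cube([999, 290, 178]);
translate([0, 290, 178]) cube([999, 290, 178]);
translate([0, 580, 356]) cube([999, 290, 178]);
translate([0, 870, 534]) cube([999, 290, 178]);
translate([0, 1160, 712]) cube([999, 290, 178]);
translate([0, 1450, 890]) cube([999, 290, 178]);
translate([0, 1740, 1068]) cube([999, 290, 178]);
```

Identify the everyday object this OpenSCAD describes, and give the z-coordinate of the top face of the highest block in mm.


A staircase. The total rise is 1246 mm.

7 identical blocks, each offset up and back from the previous — a staircase. Each step is 178 mm tall and there are 7 of them, so the total rise is 7 × 178 = 1246 mm.


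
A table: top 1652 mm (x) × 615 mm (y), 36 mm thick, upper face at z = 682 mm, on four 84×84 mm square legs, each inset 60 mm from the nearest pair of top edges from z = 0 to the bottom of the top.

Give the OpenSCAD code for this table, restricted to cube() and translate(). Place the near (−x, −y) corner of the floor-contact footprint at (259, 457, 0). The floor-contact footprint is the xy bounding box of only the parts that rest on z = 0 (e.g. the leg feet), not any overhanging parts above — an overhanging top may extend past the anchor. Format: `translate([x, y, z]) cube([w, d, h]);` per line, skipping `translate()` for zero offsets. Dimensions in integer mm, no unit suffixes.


translate([199, 397, 646]) cube([1652, 615, 36]);
translate([259, 457, 0]) cube([84, 84, 646]);
translate([1707, 457, 0]) cube([84, 84, 646]);
translate([259, 868, 0]) cube([84, 84, 646]);
translate([1707, 868, 0]) cube([84, 84, 646]);


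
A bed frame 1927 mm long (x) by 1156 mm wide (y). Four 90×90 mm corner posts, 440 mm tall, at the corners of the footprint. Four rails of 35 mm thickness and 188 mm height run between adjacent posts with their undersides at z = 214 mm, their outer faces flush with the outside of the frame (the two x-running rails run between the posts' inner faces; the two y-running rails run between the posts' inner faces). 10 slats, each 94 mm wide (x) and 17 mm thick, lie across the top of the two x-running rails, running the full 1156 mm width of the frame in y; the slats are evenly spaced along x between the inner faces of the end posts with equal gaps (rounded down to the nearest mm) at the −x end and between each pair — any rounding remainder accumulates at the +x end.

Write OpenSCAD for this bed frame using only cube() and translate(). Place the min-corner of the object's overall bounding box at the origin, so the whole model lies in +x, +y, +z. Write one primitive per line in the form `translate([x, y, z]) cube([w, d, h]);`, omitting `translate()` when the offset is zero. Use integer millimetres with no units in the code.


cube([90, 90, 440]);
translate([0, 1066, 0]) cube([90, 90, 440]);
translate([1837, 0, 0]) cube([90, 90, 440]);
translate([1837, 1066, 0]) cube([90, 90, 440]);
translate([90, 0, 214]) cube([1747, 35, 188]);
translate([90, 1121, 214]) cube([1747, 35, 188]);
translate([0, 90, 214]) cube([35, 976, 188]);
translate([1892, 90, 214]) cube([35, 976, 188]);
translate([163, 0, 402]) cube([94, 1156, 17]);
translate([330, 0, 402]) cube([94, 1156, 17]);
translate([497, 0, 402]) cube([94, 1156, 17]);
translate([664, 0, 402]) cube([94, 1156, 17]);
translate([831, 0, 402]) cube([94, 1156, 17]);
translate([998, 0, 402]) cube([94, 1156, 17]);
translate([1165, 0, 402]) cube([94, 1156, 17]);
translate([1332, 0, 402]) cube([94, 1156, 17]);
translate([1499, 0, 402]) cube([94, 1156, 17]);
translate([1666, 0, 402]) cube([94, 1156, 17]);


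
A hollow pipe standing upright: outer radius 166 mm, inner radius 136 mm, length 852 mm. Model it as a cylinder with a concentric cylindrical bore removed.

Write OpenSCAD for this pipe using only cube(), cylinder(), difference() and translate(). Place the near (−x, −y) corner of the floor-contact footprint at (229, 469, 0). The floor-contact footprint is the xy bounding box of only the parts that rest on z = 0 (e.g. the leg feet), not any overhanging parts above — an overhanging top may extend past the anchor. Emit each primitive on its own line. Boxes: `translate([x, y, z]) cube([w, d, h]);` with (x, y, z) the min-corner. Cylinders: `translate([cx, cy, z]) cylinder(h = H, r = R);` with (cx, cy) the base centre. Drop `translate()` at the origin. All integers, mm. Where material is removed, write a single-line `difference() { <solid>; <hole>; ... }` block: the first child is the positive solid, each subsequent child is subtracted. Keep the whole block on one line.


difference() { translate([395, 635, 0]) cylinder(h = 852, r = 166); translate([395, 635, 0]) cylinder(h = 852, r = 136); }


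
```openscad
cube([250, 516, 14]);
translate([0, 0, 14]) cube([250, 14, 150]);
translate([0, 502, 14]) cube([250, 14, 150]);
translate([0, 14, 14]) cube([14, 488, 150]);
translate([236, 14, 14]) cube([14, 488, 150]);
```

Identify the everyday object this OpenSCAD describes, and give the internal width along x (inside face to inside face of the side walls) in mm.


An open box. The internal width is 222 mm.

A 250×516 base slab with four walls standing on it — an open box. The base is 250 mm wide and the walls are 14 mm thick, so the internal width is 250 − 2 × 14 = 222 mm.


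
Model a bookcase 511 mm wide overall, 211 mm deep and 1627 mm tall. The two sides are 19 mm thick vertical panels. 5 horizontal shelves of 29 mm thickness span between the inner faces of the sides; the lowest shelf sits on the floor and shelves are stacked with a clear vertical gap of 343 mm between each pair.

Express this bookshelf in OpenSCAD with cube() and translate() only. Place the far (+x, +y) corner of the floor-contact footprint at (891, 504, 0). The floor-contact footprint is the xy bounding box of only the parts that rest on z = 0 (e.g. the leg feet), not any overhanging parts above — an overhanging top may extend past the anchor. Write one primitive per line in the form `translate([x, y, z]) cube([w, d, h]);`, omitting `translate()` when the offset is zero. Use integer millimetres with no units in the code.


translate([380, 293, 0]) cube([19, 211, 1627]);
translate([872, 293, 0]) cube([19, 211, 1627]);
translate([399, 293, 0]) cube([473, 211, 29]);
translate([399, 293, 372]) cube([473, 211, 29]);
translate([399, 293, 744]) cube([473, 211, 29]);
translate([399, 293, 1116]) cube([473, 211, 29]);
translate([399, 293, 1488]) cube([473, 211, 29]);


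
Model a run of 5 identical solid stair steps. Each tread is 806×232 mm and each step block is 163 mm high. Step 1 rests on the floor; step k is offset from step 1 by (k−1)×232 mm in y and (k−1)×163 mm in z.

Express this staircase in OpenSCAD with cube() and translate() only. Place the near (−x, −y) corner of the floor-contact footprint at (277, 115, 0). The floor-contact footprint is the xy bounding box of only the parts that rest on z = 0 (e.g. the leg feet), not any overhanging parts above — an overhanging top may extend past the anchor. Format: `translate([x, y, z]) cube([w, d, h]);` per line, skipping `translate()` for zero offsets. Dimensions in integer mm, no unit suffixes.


translate([277, 115, 0]) cube([806, 232, 163]);
translate([277, 347, 163]) cube([806, 232, 163]);
translate([277, 579, 326]) cube([806, 232, 163]);
translate([277, 811, 489]) cube([806, 232, 163]);
translate([277, 1043, 652]) cube([806, 232, 163]);


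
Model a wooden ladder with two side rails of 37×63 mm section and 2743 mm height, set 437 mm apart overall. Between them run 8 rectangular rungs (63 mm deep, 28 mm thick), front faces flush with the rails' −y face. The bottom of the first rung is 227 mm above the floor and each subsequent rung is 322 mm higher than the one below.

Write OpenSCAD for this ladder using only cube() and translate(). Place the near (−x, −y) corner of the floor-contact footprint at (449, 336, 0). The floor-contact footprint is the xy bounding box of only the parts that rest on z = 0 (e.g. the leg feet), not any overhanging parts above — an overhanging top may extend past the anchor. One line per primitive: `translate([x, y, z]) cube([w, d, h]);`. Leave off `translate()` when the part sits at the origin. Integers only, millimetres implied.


// rung span = 437 - 2*37 = 363
// rung[k] z = 227 + k*322
translate([449, 336, 0]) cube([37, 63, 2743]);
translate([849, 336, 0]) cube([37, 63, 2743]);
translate([486, 336, 227]) cube([363, 63, 28]);
translate([486, 336, 549]) cube([363, 63, 28]);
translate([486, 336, 871]) cube([363, 63, 28]);
translate([486, 336, 1193]) cube([363, 63, 28]);
translate([486, 336, 1515]) cube([363, 63, 28]);
translate([486, 336, 1837]) cube([363, 63, 28]);
translate([486, 336, 2159]) cube([363, 63, 28]);
translate([486, 336, 2481]) cube([363, 63, 28]);


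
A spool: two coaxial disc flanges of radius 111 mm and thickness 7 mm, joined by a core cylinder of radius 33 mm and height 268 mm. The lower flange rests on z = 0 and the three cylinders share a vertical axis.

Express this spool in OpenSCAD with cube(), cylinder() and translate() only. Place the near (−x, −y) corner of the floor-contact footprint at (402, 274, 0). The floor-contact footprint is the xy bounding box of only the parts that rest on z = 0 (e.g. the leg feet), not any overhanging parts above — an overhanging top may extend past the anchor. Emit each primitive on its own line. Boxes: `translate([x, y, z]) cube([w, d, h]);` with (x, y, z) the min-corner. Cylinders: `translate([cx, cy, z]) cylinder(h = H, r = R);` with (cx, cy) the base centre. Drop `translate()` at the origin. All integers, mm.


translate([513, 385, 0]) cylinder(h = 7, r = 111);
translate([513, 385, 7]) cylinder(h = 268, r = 33);
translate([513, 385, 275]) cylinder(h = 7, r = 111);


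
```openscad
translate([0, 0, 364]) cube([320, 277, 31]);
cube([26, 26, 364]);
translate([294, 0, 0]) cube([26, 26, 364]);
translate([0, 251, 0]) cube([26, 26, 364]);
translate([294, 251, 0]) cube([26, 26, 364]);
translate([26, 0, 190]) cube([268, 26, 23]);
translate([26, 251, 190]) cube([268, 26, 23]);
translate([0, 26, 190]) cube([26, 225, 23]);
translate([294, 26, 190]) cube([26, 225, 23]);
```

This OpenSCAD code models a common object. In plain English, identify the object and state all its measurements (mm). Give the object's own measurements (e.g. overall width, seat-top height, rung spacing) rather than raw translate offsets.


A four-legged stool. The seat is a 320×277×31 mm slab whose top surface is at z = 395 mm; four square legs, each 26×26 mm in cross-section, run from the floor (z = 0) to the underside of the seat, each flush with a corner of the seat. Four stretchers, 26 mm wide and 23 mm tall, connect adjacent legs with their undersides at z = 190 mm, each running between the inner faces of the legs it joins and aligned with the legs' outer faces on the other axis.


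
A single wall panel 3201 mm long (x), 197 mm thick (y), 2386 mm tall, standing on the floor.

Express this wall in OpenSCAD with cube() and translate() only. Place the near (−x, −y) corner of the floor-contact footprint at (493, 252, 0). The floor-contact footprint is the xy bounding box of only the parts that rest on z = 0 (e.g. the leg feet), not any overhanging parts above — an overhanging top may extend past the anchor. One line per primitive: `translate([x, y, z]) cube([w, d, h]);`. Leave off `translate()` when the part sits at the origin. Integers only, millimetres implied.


translate([493, 252, 0]) cube([3201, 197, 2386]);
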